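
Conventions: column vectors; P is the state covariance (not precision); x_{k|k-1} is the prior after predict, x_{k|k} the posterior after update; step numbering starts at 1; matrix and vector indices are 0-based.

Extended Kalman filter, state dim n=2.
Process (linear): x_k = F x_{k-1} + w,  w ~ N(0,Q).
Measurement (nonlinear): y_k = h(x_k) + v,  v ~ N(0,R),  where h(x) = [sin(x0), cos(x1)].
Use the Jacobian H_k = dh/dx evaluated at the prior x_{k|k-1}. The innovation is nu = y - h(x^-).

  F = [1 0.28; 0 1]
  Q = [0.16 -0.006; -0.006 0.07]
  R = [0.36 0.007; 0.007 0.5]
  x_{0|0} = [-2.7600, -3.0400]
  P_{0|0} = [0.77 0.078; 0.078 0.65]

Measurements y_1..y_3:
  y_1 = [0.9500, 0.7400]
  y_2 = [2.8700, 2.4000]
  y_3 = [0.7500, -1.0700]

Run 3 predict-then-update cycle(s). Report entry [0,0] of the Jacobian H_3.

H_jac[0,0] = 0.0111

step 1: x^-=[-3.6112, -3.0400]  P^-=[1.0246 0.2540; 0.2540 0.7200]  H_jac=[-0.8917 0.0000; 0.0000 0.1014]  S=[1.1748 -0.0160; -0.0160 0.5074]  K=[-0.7774 0.0263; -0.1909 0.1379]  nu=[0.4975, 1.7348]  x^+=[-3.9523, -2.8957]  P^+=[0.3136 0.0760; 0.0760 0.6667]
step 2: x^-=[-4.7631, -2.8957]  P^-=[0.5685 0.2567; 0.2567 0.7367]  H_jac=[0.0507 0.0000; 0.0000 0.2434]  S=[0.3615 0.0102; 0.0102 0.5436]  K=[0.0765 0.1135; 0.0267 0.3293]  nu=[1.8713, 3.3699]  x^+=[-4.2375, -1.7360]  P^+=[0.5592 0.2353; 0.2353 0.6773]
step 3: x^-=[-4.7235, -1.7360]  P^-=[0.9040 0.4190; 0.4190 0.7473]  H_jac=[0.0111 0.0000; 0.0000 0.9864]  S=[0.3601 0.0116; 0.0116 1.2271]  K=[0.0171 0.3366; -0.0064 0.6008]  nu=[-0.2499, -0.9056]  x^+=[-5.0327, -2.2784]  P^+=[0.7648 0.1708; 0.1708 0.3045]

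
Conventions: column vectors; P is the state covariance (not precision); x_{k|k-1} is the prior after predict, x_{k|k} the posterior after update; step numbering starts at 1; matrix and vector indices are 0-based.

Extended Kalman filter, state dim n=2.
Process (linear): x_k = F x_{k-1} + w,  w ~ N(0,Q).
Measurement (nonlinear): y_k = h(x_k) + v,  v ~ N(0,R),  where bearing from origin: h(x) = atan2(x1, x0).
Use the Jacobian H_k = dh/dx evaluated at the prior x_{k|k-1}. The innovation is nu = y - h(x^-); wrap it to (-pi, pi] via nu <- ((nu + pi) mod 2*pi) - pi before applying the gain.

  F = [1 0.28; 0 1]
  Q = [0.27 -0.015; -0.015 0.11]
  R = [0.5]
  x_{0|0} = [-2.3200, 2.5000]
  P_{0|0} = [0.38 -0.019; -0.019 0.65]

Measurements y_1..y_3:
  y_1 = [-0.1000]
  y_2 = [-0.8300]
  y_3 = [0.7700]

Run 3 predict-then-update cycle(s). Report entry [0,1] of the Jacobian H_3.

step 1: x^-=[-1.6200, 2.5000]  P^-=[0.6903 0.1480; 0.1480 0.7600]  H_jac=[-0.2817 -0.1825]  S=[0.5953]  K=[-0.3720; -0.3031]  nu=[-2.2458]  x^+=[-0.7845, 3.1806]  P^+=[0.6079 0.0809; 0.0809 0.7053]
step 2: x^-=[0.1061, 3.1806]  P^-=[0.9785 0.2634; 0.2634 0.8153]  H_jac=[-0.3141 0.0105]  S=[0.5949]  K=[-0.5120; -0.1247]  nu=[-2.3675]  x^+=[1.3181, 3.4758]  P^+=[0.8226 0.2254; 0.2254 0.8061]
step 3: x^-=[2.2913, 3.4758]  P^-=[1.2820 0.4361; 0.4361 0.9161]  H_jac=[-0.2005 0.1322]  S=[0.5444]  K=[-0.3663; 0.0618]  nu=[-0.2180]  x^+=[2.3712, 3.4623]  P^+=[1.2089 0.4484; 0.4484 0.9140]

H_jac[0,1] = 0.1322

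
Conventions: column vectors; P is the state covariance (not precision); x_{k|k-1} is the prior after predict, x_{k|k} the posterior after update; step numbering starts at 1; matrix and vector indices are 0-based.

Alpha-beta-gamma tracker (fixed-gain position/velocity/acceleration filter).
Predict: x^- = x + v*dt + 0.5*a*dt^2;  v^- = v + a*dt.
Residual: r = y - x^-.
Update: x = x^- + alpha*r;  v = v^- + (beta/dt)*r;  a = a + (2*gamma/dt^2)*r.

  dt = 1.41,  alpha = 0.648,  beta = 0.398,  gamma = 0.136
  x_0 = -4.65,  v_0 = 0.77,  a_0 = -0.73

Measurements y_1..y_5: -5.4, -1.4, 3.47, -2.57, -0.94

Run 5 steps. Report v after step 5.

v_post = 0.3215

step 1: x_pred=-4.2900  r=-1.1100  x^+=-5.0093  v^+=-0.5726  a^+=-0.8819
step 2: x_pred=-6.6933  r=5.2933  x^+=-3.2632  v^+=-0.3219  a^+=-0.1577
step 3: x_pred=-3.8739  r=7.3439  x^+=0.8849  v^+=1.5287  a^+=0.8471
step 4: x_pred=3.8825  r=-6.4525  x^+=-0.2987  v^+=0.9018  a^+=-0.0357
step 5: x_pred=0.9372  r=-1.8772  x^+=-0.2792  v^+=0.3215  a^+=-0.2925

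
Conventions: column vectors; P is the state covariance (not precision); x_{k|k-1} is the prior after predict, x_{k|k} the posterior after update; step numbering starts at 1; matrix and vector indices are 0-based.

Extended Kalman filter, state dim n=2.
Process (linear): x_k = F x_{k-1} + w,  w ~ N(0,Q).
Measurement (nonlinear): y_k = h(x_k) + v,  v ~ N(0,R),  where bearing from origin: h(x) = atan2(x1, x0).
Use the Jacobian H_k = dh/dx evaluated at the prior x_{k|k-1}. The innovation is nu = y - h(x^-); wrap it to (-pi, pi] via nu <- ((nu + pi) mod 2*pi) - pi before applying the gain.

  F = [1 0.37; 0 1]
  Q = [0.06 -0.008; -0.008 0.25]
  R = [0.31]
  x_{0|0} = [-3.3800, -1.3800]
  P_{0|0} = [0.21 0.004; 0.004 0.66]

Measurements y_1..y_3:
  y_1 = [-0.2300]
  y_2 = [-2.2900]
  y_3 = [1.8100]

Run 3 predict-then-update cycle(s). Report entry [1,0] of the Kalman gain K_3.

K[1,0] = -0.3520

step 1: x^-=[-3.8906, -1.3800]  P^-=[0.3633 0.2402; 0.2402 0.9100]  H_jac=[0.0810 -0.2283]  S=[0.3509]  K=[-0.0724; -0.5366]  nu=[2.5707]  x^+=[-4.0768, -2.7594]  P^+=[0.3615 0.2266; 0.2266 0.8090]
step 2: x^-=[-5.0978, -2.7594]  P^-=[0.6999 0.5179; 0.5179 1.0590]  H_jac=[0.0821 -0.1517]  S=[0.3262]  K=[-0.0647; -0.3621]  nu=[0.3555]  x^+=[-5.1208, -2.8882]  P^+=[0.6985 0.5102; 0.5102 1.0162]
step 3: x^-=[-6.1894, -2.8882]  P^-=[1.2752 0.8782; 0.8782 1.2662]  H_jac=[0.0619 -0.1327]  S=[0.3227]  K=[-0.1164; -0.3520]  nu=[-1.7682]  x^+=[-5.9836, -2.2657]  P^+=[1.2708 0.8650; 0.8650 1.2262]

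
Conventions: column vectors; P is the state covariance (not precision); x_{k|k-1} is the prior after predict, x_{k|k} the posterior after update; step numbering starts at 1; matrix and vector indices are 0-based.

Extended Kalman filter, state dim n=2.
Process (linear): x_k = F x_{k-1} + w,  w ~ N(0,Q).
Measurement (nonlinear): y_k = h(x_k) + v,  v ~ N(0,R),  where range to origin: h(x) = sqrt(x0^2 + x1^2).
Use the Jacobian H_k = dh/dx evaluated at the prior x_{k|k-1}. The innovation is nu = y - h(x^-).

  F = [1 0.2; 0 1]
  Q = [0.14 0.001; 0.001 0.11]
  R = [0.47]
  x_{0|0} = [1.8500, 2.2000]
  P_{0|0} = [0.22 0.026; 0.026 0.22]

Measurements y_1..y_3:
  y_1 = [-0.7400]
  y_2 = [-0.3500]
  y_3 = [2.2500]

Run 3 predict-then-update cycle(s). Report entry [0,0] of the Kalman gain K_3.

step 1: x^-=[2.2900, 2.2000]  P^-=[0.3792 0.0710; 0.0710 0.3300]  H_jac=[0.7211 0.6928]  S=[0.8965]  K=[0.3599; 0.3121]  nu=[-3.9155]  x^+=[0.8809, 0.9779]  P^+=[0.2631 -0.0297; -0.0297 0.2427]
step 2: x^-=[1.0764, 0.9779]  P^-=[0.4009 0.0198; 0.0198 0.3527]  H_jac=[0.7402 0.6724]  S=[0.8688]  K=[0.3569; 0.2898]  nu=[-1.8043]  x^+=[0.4325, 0.4550]  P^+=[0.2902 -0.0700; -0.0700 0.2797]
step 3: x^-=[0.5235, 0.4550]  P^-=[0.4134 -0.0131; -0.0131 0.3897]  H_jac=[0.7548 0.6560]  S=[0.8602]  K=[0.3528; 0.2857]  nu=[1.5564]  x^+=[1.0725, 0.8996]  P^+=[0.3064 -0.0998; -0.0998 0.3195]

K[0,0] = 0.3528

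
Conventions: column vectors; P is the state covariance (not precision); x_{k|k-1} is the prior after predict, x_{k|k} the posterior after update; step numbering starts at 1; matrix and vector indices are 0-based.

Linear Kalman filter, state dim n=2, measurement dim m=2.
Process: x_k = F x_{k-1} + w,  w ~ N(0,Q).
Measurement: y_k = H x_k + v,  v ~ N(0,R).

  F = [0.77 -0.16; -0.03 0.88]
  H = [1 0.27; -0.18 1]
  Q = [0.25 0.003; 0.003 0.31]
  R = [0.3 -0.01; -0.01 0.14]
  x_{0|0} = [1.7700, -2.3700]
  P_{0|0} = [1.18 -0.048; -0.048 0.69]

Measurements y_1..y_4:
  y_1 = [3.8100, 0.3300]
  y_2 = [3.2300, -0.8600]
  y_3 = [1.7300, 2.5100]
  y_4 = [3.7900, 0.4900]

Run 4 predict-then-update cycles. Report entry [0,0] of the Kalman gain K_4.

step 1: x^-=[1.7421, -2.1387]  P^-=[0.9791 -0.1542; -0.1542 0.8479]  S=[1.2577 -0.1040; -0.1040 1.0752]  K=[0.7258 -0.2371; 0.1278 0.8268]  nu=[2.6453, 2.7823]  x^+=[3.0024, 0.4999]  P^+=[0.2203 -0.0008; -0.0008 0.1143]
step 2: x^-=[2.2319, 0.3498]  P^-=[0.3838 -0.0187; -0.0187 0.3988]  S=[0.7027 0.0108; 0.0108 0.5580]  K=[0.5415 -0.1678; 0.1155 0.7185]  nu=[0.9037, -0.8081]  x^+=[2.8568, -0.1264]  P^+=[0.1640 0.0006; 0.0006 0.0995]
step 3: x^-=[2.2200, -0.1969]  P^-=[0.3496 -0.0144; -0.0144 0.3872]  S=[0.6701 0.0179; 0.0179 0.5437]  K=[0.5202 -0.1594; 0.1155 0.7131]  nu=[-0.4368, 3.1065]  x^+=[1.4977, 1.9679]  P^+=[0.1574 0.0008; 0.0008 0.0988]
step 4: x^-=[0.8383, 1.6868]  P^-=[0.3457 -0.0140; -0.0140 0.3866]  S=[0.6663 0.0189; 0.0189 0.5429]  K=[0.5176 -0.1584; 0.1155 0.7128]  nu=[2.4962, -1.0459]  x^+=[2.2960, 1.2296]  P^+=[0.1566 0.0008; 0.0008 0.0988]

K[0,0] = 0.5176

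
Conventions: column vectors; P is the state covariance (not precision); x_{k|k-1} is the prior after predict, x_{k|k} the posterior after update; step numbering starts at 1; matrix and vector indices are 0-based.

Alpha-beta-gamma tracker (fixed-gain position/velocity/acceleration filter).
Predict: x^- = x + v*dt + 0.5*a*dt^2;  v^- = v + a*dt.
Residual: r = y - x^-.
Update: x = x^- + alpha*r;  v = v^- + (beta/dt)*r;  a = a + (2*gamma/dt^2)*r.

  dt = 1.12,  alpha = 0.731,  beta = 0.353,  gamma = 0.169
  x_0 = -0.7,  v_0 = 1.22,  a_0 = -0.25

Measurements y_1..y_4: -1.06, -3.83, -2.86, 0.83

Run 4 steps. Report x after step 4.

step 1: x_pred=0.5096  r=-1.5696  x^+=-0.6378  v^+=0.4453  a^+=-0.6729
step 2: x_pred=-0.5611  r=-3.2689  x^+=-2.9507  v^+=-1.3387  a^+=-1.5537
step 3: x_pred=-5.4245  r=2.5645  x^+=-3.5498  v^+=-2.2706  a^+=-0.8627
step 4: x_pred=-6.6340  r=7.4640  x^+=-1.1778  v^+=-0.8844  a^+=1.1485

x_post = -1.1778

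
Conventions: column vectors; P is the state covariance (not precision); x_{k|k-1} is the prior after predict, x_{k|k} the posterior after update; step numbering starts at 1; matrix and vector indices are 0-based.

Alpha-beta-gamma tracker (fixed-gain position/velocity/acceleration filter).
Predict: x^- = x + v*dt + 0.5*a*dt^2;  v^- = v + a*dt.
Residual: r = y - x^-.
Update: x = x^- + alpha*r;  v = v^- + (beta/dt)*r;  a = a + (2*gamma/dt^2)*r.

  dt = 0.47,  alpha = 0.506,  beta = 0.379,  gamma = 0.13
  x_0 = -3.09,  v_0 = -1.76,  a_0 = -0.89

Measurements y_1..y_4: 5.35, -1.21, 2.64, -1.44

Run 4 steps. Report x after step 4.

x_post = 2.4541

step 1: x_pred=-4.0155  r=9.3655  x^+=0.7234  v^+=5.3739  a^+=10.1332
step 2: x_pred=4.3684  r=-5.5784  x^+=1.5457  v^+=5.6382  a^+=3.5675
step 3: x_pred=4.5897  r=-1.9497  x^+=3.6031  v^+=5.7427  a^+=1.2727
step 4: x_pred=6.4428  r=-7.8828  x^+=2.4541  v^+=-0.0157  a^+=-8.0054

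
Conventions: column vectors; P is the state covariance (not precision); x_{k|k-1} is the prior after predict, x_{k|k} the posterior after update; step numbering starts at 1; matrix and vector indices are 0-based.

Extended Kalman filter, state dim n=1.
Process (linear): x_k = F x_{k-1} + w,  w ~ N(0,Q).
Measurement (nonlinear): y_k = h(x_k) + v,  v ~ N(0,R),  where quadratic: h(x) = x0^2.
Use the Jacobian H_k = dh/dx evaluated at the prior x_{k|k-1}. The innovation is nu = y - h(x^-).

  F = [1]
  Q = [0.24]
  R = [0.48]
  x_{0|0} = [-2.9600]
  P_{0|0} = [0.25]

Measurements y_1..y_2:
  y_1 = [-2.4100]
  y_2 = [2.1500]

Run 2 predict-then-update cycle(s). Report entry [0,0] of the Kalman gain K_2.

K[0,0] = -0.3235

step 1: x^-=[-2.9600]  P^-=[0.4900]  H_jac=[-5.9200]  S=[17.6527]  K=[-0.1643]  nu=[-11.1716]  x^+=[-1.1242]  P^+=[0.0133]
step 2: x^-=[-1.1242]  P^-=[0.2533]  H_jac=[-2.2484]  S=[1.7607]  K=[-0.3235]  nu=[0.8861]  x^+=[-1.4109]  P^+=[0.0691]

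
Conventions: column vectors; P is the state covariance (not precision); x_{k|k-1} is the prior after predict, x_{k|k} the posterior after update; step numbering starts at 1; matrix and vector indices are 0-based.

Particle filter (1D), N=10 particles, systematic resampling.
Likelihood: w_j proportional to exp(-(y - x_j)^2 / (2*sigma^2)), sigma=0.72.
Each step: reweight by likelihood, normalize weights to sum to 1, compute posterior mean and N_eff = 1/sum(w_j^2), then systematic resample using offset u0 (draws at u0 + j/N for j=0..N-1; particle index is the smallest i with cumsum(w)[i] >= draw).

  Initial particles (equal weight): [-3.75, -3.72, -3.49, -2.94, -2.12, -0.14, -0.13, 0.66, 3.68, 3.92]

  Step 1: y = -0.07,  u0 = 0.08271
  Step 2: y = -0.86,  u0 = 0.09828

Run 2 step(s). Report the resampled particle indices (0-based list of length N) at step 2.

resampled_idx = [0, 1, 2, 2, 3, 4, 5, 6, 6, 9]

step 1: w=[0.0000, 0.0000, 0.0000, 0.0001, 0.0067, 0.3817, 0.3822, 0.2294, 0.0000, 0.0000]  mean=0.0337  Neff=2.9038  idx=[5, 5, 5, 5, 6, 6, 6, 7, 7, 7]
step 2: w=[0.1335, 0.1335, 0.1335, 0.1335, 0.1316, 0.1316, 0.1316, 0.0237, 0.0237, 0.0237]  mean=-0.0792  Neff=8.0030  idx=[0, 1, 2, 2, 3, 4, 5, 6, 6, 9]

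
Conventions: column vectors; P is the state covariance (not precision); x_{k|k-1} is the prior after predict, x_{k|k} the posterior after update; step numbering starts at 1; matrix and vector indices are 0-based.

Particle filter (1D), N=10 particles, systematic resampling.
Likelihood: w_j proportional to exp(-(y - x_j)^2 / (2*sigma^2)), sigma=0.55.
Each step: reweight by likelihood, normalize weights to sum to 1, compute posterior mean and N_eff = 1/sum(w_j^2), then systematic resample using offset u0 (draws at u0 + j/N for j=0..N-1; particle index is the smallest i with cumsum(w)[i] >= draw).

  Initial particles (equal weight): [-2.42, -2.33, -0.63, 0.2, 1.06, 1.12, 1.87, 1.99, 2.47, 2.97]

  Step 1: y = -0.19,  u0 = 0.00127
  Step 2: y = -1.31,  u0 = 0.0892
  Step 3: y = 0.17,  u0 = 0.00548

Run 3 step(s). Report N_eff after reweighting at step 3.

step 1: w=[0.0002, 0.0003, 0.4427, 0.4742, 0.0461, 0.0357, 0.0005, 0.0002, 0.0000, 0.0000]  mean=-0.0948  Neff=2.3571  idx=[2, 2, 2, 2, 2, 3, 3, 3, 3, 3]
step 2: w=[0.1906, 0.1906, 0.1906, 0.1906, 0.1906, 0.0094, 0.0094, 0.0094, 0.0094, 0.0094]  mean=-0.5908  Neff=5.4944  idx=[0, 0, 1, 2, 2, 3, 3, 4, 4, 8]
step 3: w=[0.0842, 0.0842, 0.0842, 0.0842, 0.0842, 0.0842, 0.0842, 0.0842, 0.0842, 0.2422]  mean=-0.4290  Neff=8.1662  idx=[0, 1, 2, 3, 4, 6, 7, 8, 9, 9]

N_eff = 8.1662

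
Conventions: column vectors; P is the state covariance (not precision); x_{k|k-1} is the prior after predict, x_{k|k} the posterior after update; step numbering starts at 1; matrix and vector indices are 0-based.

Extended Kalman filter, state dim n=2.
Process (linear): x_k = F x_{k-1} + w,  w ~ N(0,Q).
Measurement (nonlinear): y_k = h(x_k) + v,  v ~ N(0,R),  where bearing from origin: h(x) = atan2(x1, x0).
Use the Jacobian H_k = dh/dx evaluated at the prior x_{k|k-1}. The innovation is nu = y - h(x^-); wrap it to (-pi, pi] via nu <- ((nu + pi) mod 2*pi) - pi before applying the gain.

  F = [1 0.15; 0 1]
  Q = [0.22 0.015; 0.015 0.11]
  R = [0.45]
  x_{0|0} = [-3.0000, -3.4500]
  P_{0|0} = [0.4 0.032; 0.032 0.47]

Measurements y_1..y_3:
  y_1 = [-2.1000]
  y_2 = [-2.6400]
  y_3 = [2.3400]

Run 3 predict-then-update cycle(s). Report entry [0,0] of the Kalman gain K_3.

K[0,0] = 0.1638

step 1: x^-=[-3.5175, -3.4500]  P^-=[0.6402 0.1175; 0.1175 0.5800]  H_jac=[0.1421 -0.1449]  S=[0.4703]  K=[0.1573; -0.1432]  nu=[0.2659]  x^+=[-3.4757, -3.4881]  P^+=[0.6285 0.1281; 0.1281 0.5704]
step 2: x^-=[-3.9989, -3.4881]  P^-=[0.8998 0.2286; 0.2286 0.6804]  H_jac=[0.1239 -0.1420]  S=[0.4695]  K=[0.1683; -0.1455]  nu=[-0.2157]  x^+=[-4.0352, -3.4567]  P^+=[0.8865 0.2401; 0.2401 0.6704]
step 3: x^-=[-4.5537, -3.4567]  P^-=[1.1936 0.3557; 0.3557 0.7804]  H_jac=[0.1058 -0.1393]  S=[0.4680]  K=[0.1638; -0.1519]  nu=[-1.4509]  x^+=[-4.7914, -3.2362]  P^+=[1.1811 0.3673; 0.3673 0.7696]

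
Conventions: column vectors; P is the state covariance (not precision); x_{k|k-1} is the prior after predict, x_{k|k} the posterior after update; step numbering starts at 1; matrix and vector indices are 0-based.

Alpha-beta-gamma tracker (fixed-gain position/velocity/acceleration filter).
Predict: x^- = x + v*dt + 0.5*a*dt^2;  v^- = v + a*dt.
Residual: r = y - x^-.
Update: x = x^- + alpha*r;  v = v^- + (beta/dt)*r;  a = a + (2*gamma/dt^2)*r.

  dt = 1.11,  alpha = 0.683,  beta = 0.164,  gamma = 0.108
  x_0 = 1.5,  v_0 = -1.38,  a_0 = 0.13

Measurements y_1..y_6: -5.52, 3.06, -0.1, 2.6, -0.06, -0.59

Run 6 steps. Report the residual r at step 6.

step 1: x_pred=0.0483  r=-5.5683  x^+=-3.7549  v^+=-2.0584  a^+=-0.8462
step 2: x_pred=-6.5610  r=9.6210  x^+=0.0102  v^+=-1.5762  a^+=0.8405
step 3: x_pred=-1.2216  r=1.1216  x^+=-0.4556  v^+=-0.4775  a^+=1.0371
step 4: x_pred=-0.3467  r=2.9467  x^+=1.6659  v^+=1.1090  a^+=1.5537
step 5: x_pred=3.8541  r=-3.9141  x^+=1.1808  v^+=2.2553  a^+=0.8675
step 6: x_pred=4.2186  r=-4.8086  x^+=0.9343  v^+=2.5078  a^+=0.0245

resid = -4.8086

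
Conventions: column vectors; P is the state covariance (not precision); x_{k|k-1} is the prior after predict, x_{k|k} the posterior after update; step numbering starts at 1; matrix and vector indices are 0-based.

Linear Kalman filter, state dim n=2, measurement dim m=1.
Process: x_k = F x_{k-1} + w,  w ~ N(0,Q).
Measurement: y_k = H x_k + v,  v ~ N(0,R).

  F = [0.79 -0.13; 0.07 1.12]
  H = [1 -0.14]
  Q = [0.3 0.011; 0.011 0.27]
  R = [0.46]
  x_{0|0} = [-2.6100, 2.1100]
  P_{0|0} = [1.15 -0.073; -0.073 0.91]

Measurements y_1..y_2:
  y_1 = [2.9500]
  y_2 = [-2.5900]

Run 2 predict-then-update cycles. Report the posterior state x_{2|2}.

step 1: x^-=[-2.3362, 2.1805]  P^-=[1.0481 -0.1218; -0.1218 1.4057]  S=[1.5698]  K=[0.6785; -0.2030]  nu=[5.5915]  x^+=[1.4579, 1.0456]  P^+=[0.3253 0.0944; 0.0944 1.3410]
step 2: x^-=[1.0158, 1.2731]  P^-=[0.5063 -0.0836; -0.0836 1.9686]  S=[1.0283]  K=[0.5038; -0.3493]  nu=[-3.4276]  x^+=[-0.7109, 2.4704]  P^+=[0.2454 0.0973; 0.0973 1.8431]

x_post = [-0.7109, 2.4704]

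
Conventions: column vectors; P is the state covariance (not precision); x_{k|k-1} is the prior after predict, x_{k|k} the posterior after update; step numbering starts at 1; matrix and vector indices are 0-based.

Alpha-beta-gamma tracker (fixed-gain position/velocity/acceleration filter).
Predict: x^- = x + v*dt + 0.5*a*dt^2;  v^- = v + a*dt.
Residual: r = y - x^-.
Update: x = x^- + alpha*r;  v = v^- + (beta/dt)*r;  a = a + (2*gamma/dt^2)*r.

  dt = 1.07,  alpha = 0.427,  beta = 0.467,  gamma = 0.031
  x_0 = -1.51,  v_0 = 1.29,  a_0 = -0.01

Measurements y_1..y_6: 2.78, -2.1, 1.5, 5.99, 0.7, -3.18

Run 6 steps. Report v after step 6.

step 1: x_pred=-0.1354  r=2.9154  x^+=1.1095  v^+=2.5517  a^+=0.1479
step 2: x_pred=3.9245  r=-6.0245  x^+=1.3520  v^+=0.0806  a^+=-0.1784
step 3: x_pred=1.3362  r=0.1638  x^+=1.4061  v^+=-0.0387  a^+=-0.1695
step 4: x_pred=1.2676  r=4.7224  x^+=3.2841  v^+=1.8410  a^+=0.0862
step 5: x_pred=5.3033  r=-4.6033  x^+=3.3377  v^+=-0.0759  a^+=-0.1630
step 6: x_pred=3.1632  r=-6.3432  x^+=0.4546  v^+=-3.0188  a^+=-0.5065

v_post = -3.0188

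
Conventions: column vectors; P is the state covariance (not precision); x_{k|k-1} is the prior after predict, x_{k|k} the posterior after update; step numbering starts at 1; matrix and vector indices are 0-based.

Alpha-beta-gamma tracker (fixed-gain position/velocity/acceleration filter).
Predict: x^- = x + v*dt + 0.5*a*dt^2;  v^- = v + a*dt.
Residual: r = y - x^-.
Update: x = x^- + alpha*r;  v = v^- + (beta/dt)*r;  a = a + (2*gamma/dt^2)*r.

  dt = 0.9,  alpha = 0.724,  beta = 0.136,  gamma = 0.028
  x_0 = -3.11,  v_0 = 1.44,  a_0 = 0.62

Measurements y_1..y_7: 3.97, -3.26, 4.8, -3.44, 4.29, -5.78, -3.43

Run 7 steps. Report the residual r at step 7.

step 1: x_pred=-1.5629  r=5.5329  x^+=2.4429  v^+=2.8341  a^+=1.0025
step 2: x_pred=5.3996  r=-8.6596  x^+=-0.8699  v^+=2.4278  a^+=0.4038
step 3: x_pred=1.4786  r=3.3214  x^+=3.8833  v^+=3.2931  a^+=0.6335
step 4: x_pred=7.1037  r=-10.5437  x^+=-0.5299  v^+=2.2700  a^+=-0.0955
step 5: x_pred=1.4744  r=2.8156  x^+=3.5129  v^+=2.6095  a^+=0.0992
step 6: x_pred=5.9016  r=-11.6816  x^+=-2.5559  v^+=0.9336  a^+=-0.7084
step 7: x_pred=-2.0026  r=-1.4274  x^+=-3.0360  v^+=0.0803  a^+=-0.8071

resid = -1.4274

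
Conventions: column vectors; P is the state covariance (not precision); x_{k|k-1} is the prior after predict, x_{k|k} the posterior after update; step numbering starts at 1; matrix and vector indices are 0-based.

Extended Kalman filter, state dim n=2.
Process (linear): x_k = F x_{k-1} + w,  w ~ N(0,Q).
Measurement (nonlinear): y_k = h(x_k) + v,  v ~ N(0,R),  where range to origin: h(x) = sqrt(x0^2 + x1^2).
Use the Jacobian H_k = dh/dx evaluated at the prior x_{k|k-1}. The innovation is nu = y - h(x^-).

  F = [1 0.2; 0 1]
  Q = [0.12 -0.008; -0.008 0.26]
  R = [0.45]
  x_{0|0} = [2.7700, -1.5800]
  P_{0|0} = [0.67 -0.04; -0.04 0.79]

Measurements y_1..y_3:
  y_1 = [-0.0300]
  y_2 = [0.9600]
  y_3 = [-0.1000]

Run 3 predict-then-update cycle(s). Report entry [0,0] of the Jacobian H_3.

H_jac[0,0] = 0.8738

step 1: x^-=[2.4540, -1.5800]  P^-=[0.8056 0.1100; 0.1100 1.0500]  H_jac=[0.8408 -0.5413]  S=[1.2271]  K=[0.5035; -0.3878]  nu=[-2.9486]  x^+=[0.9694, -0.4364]  P^+=[0.4946 0.3496; 0.3496 0.8654]
step 2: x^-=[0.8822, -0.4364]  P^-=[0.7890 0.5147; 0.5147 1.1254]  H_jac=[0.8963 -0.4434]  S=[0.8961]  K=[0.5346; -0.0420]  nu=[-0.0242]  x^+=[0.8692, -0.4354]  P^+=[0.5329 0.5348; 0.5348 1.1238]
step 3: x^-=[0.7822, -0.4354]  P^-=[0.9118 0.7516; 0.7516 1.3838]  H_jac=[0.8738 -0.4863]  S=[0.8347]  K=[0.5166; -0.0195]  nu=[-0.9952]  x^+=[0.2681, -0.4159]  P^+=[0.6891 0.7600; 0.7600 1.3835]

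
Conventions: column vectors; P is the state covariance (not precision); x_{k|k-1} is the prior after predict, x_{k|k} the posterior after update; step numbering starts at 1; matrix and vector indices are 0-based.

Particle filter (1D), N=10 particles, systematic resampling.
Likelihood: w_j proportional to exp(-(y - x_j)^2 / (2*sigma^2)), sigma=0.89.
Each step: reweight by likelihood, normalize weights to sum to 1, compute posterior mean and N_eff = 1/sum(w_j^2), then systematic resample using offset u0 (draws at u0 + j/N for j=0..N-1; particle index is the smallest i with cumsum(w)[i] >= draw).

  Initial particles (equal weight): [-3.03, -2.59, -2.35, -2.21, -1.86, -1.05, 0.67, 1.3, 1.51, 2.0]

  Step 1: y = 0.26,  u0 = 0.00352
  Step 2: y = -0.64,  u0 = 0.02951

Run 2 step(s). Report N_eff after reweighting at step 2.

N_eff = 5.5644

step 1: w=[0.0005, 0.0025, 0.0057, 0.0090, 0.0248, 0.1432, 0.3804, 0.2137, 0.1577, 0.0626]  mean=0.6583  Neff=4.1603  idx=[2, 5, 6, 6, 6, 6, 7, 7, 8, 8]
step 2: w=[0.0584, 0.3324, 0.1251, 0.1251, 0.1251, 0.1251, 0.0344, 0.0344, 0.0200, 0.0200]  mean=-0.0012  Neff=5.5644  idx=[0, 1, 1, 1, 2, 3, 3, 4, 5, 7]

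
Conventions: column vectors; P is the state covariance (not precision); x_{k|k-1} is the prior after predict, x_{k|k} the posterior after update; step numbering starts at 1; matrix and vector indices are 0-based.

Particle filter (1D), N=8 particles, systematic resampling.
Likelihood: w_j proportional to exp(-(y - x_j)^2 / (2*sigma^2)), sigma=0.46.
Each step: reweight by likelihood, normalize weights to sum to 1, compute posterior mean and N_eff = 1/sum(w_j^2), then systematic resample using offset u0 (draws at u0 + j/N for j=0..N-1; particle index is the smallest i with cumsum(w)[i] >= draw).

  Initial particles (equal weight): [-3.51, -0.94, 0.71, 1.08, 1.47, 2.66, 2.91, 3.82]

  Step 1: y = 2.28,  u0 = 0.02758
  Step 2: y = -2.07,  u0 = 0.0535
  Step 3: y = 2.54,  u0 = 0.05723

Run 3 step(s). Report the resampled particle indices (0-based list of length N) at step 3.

resampled_idx = [0, 1, 2, 3, 4, 5, 6, 7]

step 1: w=[0.0000, 0.0000, 0.0022, 0.0246, 0.1566, 0.5249, 0.2890, 0.0027]  mean=2.5059  Neff=2.6031  idx=[4, 4, 5, 5, 5, 5, 6, 6]
step 2: w=[0.5000, 0.5000, 0.0000, 0.0000, 0.0000, 0.0000, 0.0000, 0.0000]  mean=1.4700  Neff=2.0000  idx=[0, 0, 0, 0, 1, 1, 1, 1]
step 3: w=[0.1250, 0.1250, 0.1250, 0.1250, 0.1250, 0.1250, 0.1250, 0.1250]  mean=1.4700  Neff=8.0000  idx=[0, 1, 2, 3, 4, 5, 6, 7]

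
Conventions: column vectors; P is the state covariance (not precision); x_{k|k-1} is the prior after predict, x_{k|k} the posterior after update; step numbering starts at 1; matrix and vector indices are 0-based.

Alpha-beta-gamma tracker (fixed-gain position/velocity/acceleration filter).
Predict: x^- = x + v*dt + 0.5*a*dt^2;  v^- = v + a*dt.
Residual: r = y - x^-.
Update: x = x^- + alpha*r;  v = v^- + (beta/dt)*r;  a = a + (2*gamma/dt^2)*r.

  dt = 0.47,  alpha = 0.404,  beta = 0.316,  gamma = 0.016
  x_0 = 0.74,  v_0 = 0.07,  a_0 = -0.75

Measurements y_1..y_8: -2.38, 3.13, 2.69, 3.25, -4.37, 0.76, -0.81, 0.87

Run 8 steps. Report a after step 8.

a_post = -0.3156

step 1: x_pred=0.6901  r=-3.0701  x^+=-0.5502  v^+=-2.3466  a^+=-1.1947
step 2: x_pred=-1.7851  r=4.9151  x^+=0.2006  v^+=0.3965  a^+=-0.4827
step 3: x_pred=0.3336  r=2.3564  x^+=1.2856  v^+=1.7539  a^+=-0.1414
step 4: x_pred=2.0943  r=1.1557  x^+=2.5612  v^+=2.4645  a^+=0.0260
step 5: x_pred=3.7224  r=-8.0924  x^+=0.4531  v^+=-2.9641  a^+=-1.1462
step 6: x_pred=-1.0667  r=1.8267  x^+=-0.3287  v^+=-2.2747  a^+=-0.8816
step 7: x_pred=-1.4952  r=0.6852  x^+=-1.2184  v^+=-2.2284  a^+=-0.7824
step 8: x_pred=-2.3521  r=3.2221  x^+=-1.0504  v^+=-0.4297  a^+=-0.3156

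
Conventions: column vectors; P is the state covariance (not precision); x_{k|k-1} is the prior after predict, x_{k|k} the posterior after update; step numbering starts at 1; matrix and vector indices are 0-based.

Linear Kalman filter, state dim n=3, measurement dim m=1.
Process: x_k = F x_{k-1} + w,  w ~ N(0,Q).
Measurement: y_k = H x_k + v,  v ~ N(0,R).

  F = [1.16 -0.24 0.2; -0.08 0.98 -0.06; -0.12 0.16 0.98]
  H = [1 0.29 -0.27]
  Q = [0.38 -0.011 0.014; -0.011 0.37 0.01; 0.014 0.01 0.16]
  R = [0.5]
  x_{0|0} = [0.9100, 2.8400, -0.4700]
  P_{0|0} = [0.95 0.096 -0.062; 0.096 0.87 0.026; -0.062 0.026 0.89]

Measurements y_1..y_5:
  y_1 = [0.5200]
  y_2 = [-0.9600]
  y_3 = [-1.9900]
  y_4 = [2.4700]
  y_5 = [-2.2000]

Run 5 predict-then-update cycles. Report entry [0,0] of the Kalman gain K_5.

K[0,0] = 0.8000

step 1: x^-=[0.2800, 2.7386, -0.1154]  P^-=[1.6593 -0.1927 -0.0309; -0.1927 1.1961 0.1198; -0.0309 0.1198 1.0698]  S=[2.2240]  K=[0.7247; 0.0548; -0.1281]  nu=[-0.5854]  x^+=[-0.1442, 2.7065, -0.0404]  P^+=[0.4913 -0.2810 0.1756; -0.2810 1.1895 0.1354; 0.1756 0.1354 1.0332]
step 2: x^-=[-0.8249, 2.6664, 0.4108]  P^-=[1.3758 -0.6601 0.2101; -0.6601 1.5490 0.2934; 0.2101 0.2934 1.2018]  S=[1.5514]  K=[0.7268; -0.1870; -0.0189]  nu=[-0.7974]  x^+=[-1.4045, 2.8155, 0.4258]  P^+=[0.5562 -0.4493 0.2314; -0.4493 1.4948 0.2879; 0.2314 0.2879 1.2012]
step 3: x^-=[-2.2198, 2.8460, 1.0363]  P^-=[1.5924 -0.9072 0.2173; -0.9072 1.8523 0.4949; 0.2173 0.4949 1.4131]  S=[1.6302]  K=[0.7795; -0.3089; -0.0127]  nu=[-0.3157]  x^+=[-2.4659, 2.9435, 1.0403]  P^+=[0.6020 -0.5146 0.2334; -0.5146 1.6967 0.4885; 0.2334 0.4885 1.4128]
step 4: x^-=[-3.3588, 3.0195, 1.7864]  P^-=[1.6922 -0.9950 0.1921; -0.9950 2.0339 0.7137; 0.1921 0.7137 1.6870]  S=[1.6937]  K=[0.7982; -0.3530; -0.0333]  nu=[5.4355]  x^+=[0.9796, 1.1009, 1.6054]  P^+=[0.6133 -0.5178 0.2371; -0.5178 1.8229 0.6938; 0.2371 0.6938 1.6851]
step 5: x^-=[1.1932, 0.9042, 1.6319]  P^-=[1.7093 -0.9898 0.2008; -0.9898 2.1326 0.9130; 0.2008 0.9130 2.0156]  S=[1.7102]  K=[0.8000; -0.3613; -0.0460]  nu=[-3.2148]  x^+=[-1.3786, 2.0656, 1.7798]  P^+=[0.6149 -0.4955 0.2637; -0.4955 1.9094 0.8845; 0.2637 0.8845 2.0120]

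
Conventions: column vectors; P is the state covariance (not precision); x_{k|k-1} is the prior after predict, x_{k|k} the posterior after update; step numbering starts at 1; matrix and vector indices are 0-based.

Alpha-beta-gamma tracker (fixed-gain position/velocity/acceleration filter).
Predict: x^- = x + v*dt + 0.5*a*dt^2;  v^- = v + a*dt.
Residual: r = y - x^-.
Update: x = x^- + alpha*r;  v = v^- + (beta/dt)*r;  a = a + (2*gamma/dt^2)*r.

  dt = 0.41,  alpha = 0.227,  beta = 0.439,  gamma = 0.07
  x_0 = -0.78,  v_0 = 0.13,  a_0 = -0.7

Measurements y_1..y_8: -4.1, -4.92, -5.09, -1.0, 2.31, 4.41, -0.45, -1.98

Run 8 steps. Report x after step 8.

x_post = 10.9157

step 1: x_pred=-0.7855  r=-3.3145  x^+=-1.5379  v^+=-3.7059  a^+=-3.4604
step 2: x_pred=-3.3482  r=-1.5718  x^+=-3.7050  v^+=-6.8077  a^+=-4.7695
step 3: x_pred=-6.8970  r=1.8070  x^+=-6.4868  v^+=-6.8283  a^+=-3.2645
step 4: x_pred=-9.5608  r=8.5608  x^+=-7.6175  v^+=0.9995  a^+=3.8652
step 5: x_pred=-6.8828  r=9.1928  x^+=-4.7961  v^+=12.4273  a^+=11.5214
step 6: x_pred=1.2675  r=3.1425  x^+=1.9809  v^+=20.5158  a^+=14.1385
step 7: x_pred=11.5807  r=-12.0307  x^+=8.8497  v^+=13.4310  a^+=4.1189
step 8: x_pred=14.7026  r=-16.6826  x^+=10.9157  v^+=-2.7429  a^+=-9.7750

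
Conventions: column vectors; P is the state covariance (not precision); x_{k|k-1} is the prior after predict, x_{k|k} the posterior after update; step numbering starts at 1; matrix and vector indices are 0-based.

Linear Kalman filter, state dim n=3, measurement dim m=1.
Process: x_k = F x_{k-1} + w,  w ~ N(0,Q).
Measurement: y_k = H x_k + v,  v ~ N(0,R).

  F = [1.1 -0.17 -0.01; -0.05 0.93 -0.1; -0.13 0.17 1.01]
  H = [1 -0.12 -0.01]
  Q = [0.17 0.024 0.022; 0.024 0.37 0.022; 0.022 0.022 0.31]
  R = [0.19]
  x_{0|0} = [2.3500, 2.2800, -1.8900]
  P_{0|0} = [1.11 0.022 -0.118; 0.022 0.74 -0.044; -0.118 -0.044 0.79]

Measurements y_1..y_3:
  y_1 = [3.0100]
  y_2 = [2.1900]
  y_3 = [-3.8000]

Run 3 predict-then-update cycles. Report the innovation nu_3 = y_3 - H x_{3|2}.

innov = [-6.1396]

step 1: x^-=[2.2163, 2.1919, -1.8268]  P^-=[1.5288 -0.1180 -0.2851; -0.1180 1.0257 0.0274; -0.2851 0.0274 1.1709]  S=[1.7678]  K=[0.8744; -0.1365; -0.1698]  nu=[1.0385]  x^+=[3.1244, 2.0501, -2.0031]  P^+=[0.1771 0.0931 -0.0227; 0.0931 0.9927 -0.0136; -0.0227 -0.0136 1.1200]
step 2: x^-=[3.1083, 1.9507, -2.0808]  P^-=[0.3787 -0.0432 -0.0467; -0.0432 1.2339 0.0433; -0.0467 0.0433 1.4814]  S=[0.5980]  K=[0.6427; -0.3205; -0.1116]  nu=[-0.7050]  x^+=[2.6552, 2.1767, -2.0021]  P^+=[0.1317 0.0800 -0.0038; 0.0800 1.1724 0.0219; -0.0038 0.0219 1.4739]
step 3: x^-=[2.5707, 2.0918, -1.9972]  P^-=[0.3336 -0.0840 -0.0369; -0.0840 1.3876 0.0693; -0.0369 0.0693 1.8546]  S=[0.5648]  K=[0.6091; -0.4448; -0.1130]  nu=[-6.1396]  x^+=[-1.1691, 4.8224, -1.3037]  P^+=[0.1240 0.0690 0.0019; 0.0690 1.2758 0.0410; 0.0019 0.0410 1.8474]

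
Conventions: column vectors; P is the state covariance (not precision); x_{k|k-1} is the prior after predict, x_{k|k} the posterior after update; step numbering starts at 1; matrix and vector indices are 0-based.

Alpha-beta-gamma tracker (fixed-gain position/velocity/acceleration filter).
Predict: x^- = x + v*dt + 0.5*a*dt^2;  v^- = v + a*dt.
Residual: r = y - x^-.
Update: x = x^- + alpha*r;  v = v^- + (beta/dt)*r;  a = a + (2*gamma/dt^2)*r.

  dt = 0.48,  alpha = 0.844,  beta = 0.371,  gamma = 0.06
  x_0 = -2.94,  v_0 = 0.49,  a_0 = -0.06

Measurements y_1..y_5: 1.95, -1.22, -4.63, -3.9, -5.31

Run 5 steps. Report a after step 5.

a_post = -1.8183

step 1: x_pred=-2.7117  r=4.6617  x^+=1.2228  v^+=4.0643  a^+=2.3680
step 2: x_pred=3.4464  r=-4.6664  x^+=-0.4920  v^+=1.5942  a^+=-0.0625
step 3: x_pred=0.2660  r=-4.8960  x^+=-3.8662  v^+=-2.2200  a^+=-2.6124
step 4: x_pred=-5.2328  r=1.3328  x^+=-4.1079  v^+=-2.4438  a^+=-1.9183
step 5: x_pred=-5.5019  r=0.1919  x^+=-5.3399  v^+=-3.2163  a^+=-1.8183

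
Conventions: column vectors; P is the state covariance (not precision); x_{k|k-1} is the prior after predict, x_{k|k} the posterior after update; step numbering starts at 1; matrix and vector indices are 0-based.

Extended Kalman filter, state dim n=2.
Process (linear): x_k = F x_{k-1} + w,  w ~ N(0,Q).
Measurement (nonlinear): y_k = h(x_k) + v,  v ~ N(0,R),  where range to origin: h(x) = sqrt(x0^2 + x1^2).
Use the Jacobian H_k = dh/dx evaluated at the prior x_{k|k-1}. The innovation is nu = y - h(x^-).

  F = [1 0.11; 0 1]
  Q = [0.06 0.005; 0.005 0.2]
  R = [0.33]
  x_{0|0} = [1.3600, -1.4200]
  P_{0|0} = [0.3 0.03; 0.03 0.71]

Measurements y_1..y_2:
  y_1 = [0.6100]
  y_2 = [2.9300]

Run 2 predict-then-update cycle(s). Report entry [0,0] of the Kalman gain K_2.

step 1: x^-=[1.2038, -1.4200]  P^-=[0.3752 0.1131; 0.1131 0.9100]  H_jac=[0.6466 -0.7628]  S=[0.9048]  K=[0.1728; -0.6863]  nu=[-1.2516]  x^+=[0.9875, -0.5610]  P^+=[0.3482 0.2204; 0.2204 0.4838]
step 2: x^-=[0.9258, -0.5610]  P^-=[0.4625 0.2786; 0.2786 0.6838]  H_jac=[0.8553 -0.5182]  S=[0.6050]  K=[0.4152; -0.1918]  nu=[1.8475]  x^+=[1.6929, -0.9154]  P^+=[0.3582 0.3268; 0.3268 0.6615]

K[0,0] = 0.4152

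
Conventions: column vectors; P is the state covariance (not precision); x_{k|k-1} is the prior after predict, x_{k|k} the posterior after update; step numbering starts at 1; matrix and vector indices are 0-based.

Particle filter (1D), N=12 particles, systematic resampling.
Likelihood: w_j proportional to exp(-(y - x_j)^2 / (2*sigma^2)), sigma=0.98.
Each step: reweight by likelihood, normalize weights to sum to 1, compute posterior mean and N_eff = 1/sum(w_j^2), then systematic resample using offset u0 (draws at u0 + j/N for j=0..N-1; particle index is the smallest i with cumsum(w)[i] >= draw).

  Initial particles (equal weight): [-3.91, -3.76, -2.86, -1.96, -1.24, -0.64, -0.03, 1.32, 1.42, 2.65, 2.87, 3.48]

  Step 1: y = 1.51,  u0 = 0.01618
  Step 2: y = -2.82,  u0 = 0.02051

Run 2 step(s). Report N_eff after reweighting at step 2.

N_eff = 1.4163

step 1: w=[0.0000, 0.0000, 0.0000, 0.0006, 0.0057, 0.0265, 0.0855, 0.2884, 0.2927, 0.1494, 0.1122, 0.0390]  mean=1.6222  Neff=4.6875  idx=[5, 6, 7, 7, 7, 8, 8, 8, 8, 9, 10, 10]
step 2: w=[0.8229, 0.1698, 0.0013, 0.0013, 0.0013, 0.0008, 0.0008, 0.0008, 0.0008, 0.0000, 0.0000, 0.0000]  mean=-0.5218  Neff=1.4163  idx=[0, 0, 0, 0, 0, 0, 0, 0, 0, 0, 1, 1]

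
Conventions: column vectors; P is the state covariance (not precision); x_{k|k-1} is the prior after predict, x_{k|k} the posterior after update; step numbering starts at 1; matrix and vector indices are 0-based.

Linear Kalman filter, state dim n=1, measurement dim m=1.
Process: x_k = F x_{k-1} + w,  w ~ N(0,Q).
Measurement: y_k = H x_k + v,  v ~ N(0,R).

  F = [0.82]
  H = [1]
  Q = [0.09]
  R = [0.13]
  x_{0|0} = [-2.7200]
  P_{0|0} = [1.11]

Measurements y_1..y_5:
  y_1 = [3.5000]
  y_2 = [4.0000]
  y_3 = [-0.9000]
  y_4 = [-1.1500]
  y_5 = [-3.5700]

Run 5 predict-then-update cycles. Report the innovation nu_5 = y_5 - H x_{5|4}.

innov = [-3.3574]

step 1: x^-=[-2.2304]  P^-=[0.8364]  S=[0.9664]  K=[0.8655]  nu=[5.7304]  x^+=[2.7291]  P^+=[0.1125]
step 2: x^-=[2.2379]  P^-=[0.1657]  S=[0.2957]  K=[0.5603]  nu=[1.7621]  x^+=[3.2252]  P^+=[0.0728]
step 3: x^-=[2.6447]  P^-=[0.1390]  S=[0.2690]  K=[0.5167]  nu=[-3.5447]  x^+=[0.8132]  P^+=[0.0672]
step 4: x^-=[0.6668]  P^-=[0.1352]  S=[0.2652]  K=[0.5097]  nu=[-1.8168]  x^+=[-0.2593]  P^+=[0.0663]
step 5: x^-=[-0.2126]  P^-=[0.1346]  S=[0.2646]  K=[0.5086]  nu=[-3.3574]  x^+=[-1.9202]  P^+=[0.0661]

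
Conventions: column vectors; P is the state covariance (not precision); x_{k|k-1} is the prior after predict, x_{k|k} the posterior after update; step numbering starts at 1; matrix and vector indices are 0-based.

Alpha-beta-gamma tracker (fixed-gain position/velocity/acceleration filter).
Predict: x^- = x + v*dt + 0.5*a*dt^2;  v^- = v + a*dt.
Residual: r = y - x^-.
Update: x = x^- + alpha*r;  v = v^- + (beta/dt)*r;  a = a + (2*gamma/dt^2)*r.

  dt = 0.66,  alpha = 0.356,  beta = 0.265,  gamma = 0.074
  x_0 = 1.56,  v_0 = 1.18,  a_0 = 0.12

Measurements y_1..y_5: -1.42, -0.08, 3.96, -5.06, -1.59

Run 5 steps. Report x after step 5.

x_post = -2.7206

step 1: x_pred=2.3649  r=-3.7849  x^+=1.0175  v^+=-0.2605  a^+=-1.1660
step 2: x_pred=0.5916  r=-0.6716  x^+=0.3525  v^+=-1.2997  a^+=-1.3942
step 3: x_pred=-0.8089  r=4.7689  x^+=0.8888  v^+=-0.3051  a^+=0.2261
step 4: x_pred=0.7367  r=-5.7967  x^+=-1.3269  v^+=-2.4833  a^+=-1.7434
step 5: x_pred=-3.3456  r=1.7556  x^+=-2.7206  v^+=-2.9290  a^+=-1.1469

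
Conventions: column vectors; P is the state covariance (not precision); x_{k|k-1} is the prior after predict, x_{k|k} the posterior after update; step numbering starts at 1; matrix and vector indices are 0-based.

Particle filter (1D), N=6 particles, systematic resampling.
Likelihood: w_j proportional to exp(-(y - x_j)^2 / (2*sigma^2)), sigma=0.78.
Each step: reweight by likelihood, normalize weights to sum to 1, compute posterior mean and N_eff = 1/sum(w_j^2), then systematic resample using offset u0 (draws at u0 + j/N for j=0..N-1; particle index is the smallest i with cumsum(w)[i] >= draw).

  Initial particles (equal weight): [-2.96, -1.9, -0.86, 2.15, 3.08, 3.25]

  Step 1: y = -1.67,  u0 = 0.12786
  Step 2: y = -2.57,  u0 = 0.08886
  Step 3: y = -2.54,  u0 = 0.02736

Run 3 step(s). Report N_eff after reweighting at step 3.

N_eff = 5.9485

step 1: w=[0.1419, 0.5333, 0.3248, 0.0000, 0.0000, 0.0000]  mean=-1.7125  Neff=2.4388  idx=[0, 1, 1, 1, 2, 2]
step 2: w=[0.2812, 0.2204, 0.2204, 0.2204, 0.0288, 0.0288]  mean=-2.1382  Neff=4.4160  idx=[0, 0, 1, 2, 3, 3]
step 3: w=[0.1886, 0.1886, 0.1557, 0.1557, 0.1557, 0.1557]  mean=-2.2998  Neff=5.9485  idx=[0, 1, 1, 2, 4, 5]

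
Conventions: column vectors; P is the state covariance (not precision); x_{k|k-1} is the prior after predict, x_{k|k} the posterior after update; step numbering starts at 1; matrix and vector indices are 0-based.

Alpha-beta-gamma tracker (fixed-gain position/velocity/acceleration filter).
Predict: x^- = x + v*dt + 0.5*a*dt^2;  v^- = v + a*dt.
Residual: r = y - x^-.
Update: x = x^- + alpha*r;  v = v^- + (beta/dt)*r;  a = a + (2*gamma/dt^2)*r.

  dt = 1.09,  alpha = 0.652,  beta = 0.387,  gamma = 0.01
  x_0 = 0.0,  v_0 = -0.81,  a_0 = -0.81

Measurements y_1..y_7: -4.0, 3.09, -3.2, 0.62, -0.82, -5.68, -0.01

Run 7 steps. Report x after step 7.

step 1: x_pred=-1.3641  r=-2.6359  x^+=-3.0827  v^+=-2.6288  a^+=-0.8544
step 2: x_pred=-6.4556  r=9.5456  x^+=-0.2319  v^+=-0.1709  a^+=-0.6937
step 3: x_pred=-0.8302  r=-2.3698  x^+=-2.3753  v^+=-1.7684  a^+=-0.7336
step 4: x_pred=-4.7387  r=5.3587  x^+=-1.2448  v^+=-0.6654  a^+=-0.6434
step 5: x_pred=-2.3523  r=1.5323  x^+=-1.3532  v^+=-0.8227  a^+=-0.6176
step 6: x_pred=-2.6168  r=-3.0632  x^+=-4.6140  v^+=-2.5834  a^+=-0.6691
step 7: x_pred=-7.8274  r=7.8174  x^+=-2.7305  v^+=-0.5372  a^+=-0.5375

x_post = -2.7305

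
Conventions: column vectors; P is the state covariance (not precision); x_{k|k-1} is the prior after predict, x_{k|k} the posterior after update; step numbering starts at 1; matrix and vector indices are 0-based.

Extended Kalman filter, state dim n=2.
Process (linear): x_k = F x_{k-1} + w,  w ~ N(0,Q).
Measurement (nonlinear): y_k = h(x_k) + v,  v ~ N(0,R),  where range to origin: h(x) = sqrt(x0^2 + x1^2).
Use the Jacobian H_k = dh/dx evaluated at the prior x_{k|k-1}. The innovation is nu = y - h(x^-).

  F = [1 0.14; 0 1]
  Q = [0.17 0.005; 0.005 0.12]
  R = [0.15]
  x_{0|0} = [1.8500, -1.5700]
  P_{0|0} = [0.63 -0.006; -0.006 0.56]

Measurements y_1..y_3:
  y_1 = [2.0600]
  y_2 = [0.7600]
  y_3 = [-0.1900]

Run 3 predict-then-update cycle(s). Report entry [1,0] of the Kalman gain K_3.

K[1,0] = -0.6261

step 1: x^-=[1.6302, -1.5700]  P^-=[0.8093 0.0774; 0.0774 0.6800]  H_jac=[0.7203 -0.6937]  S=[0.8197]  K=[0.6456; -0.5074]  nu=[-0.2033]  x^+=[1.4990, -1.4668]  P^+=[0.4676 0.3459; 0.3459 0.4689]
step 2: x^-=[1.2936, -1.4668]  P^-=[0.7437 0.4166; 0.4166 0.5889]  H_jac=[0.6614 -0.7500]  S=[0.3933]  K=[0.4562; -0.4225]  nu=[-1.1958]  x^+=[0.7481, -0.9617]  P^+=[0.6618 0.4924; 0.4924 0.5187]
step 3: x^-=[0.6134, -0.9617]  P^-=[0.9799 0.5700; 0.5700 0.6387]  H_jac=[0.5378 -0.8431]  S=[0.3705]  K=[0.1251; -0.6261]  nu=[-1.3307]  x^+=[0.4469, -0.1286]  P^+=[0.9740 0.5991; 0.5991 0.4935]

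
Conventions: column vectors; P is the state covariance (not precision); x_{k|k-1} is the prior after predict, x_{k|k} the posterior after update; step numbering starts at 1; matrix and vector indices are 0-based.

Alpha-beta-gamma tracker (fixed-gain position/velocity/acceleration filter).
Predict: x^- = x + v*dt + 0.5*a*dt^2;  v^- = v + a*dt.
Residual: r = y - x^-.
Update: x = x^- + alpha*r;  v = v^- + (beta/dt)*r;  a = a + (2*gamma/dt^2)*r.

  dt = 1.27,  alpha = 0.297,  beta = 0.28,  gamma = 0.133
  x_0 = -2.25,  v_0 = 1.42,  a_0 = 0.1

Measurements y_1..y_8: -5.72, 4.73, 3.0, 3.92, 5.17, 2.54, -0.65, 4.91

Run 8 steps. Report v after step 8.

step 1: x_pred=-0.3660  r=-5.3540  x^+=-1.9561  v^+=0.3666  a^+=-0.7830
step 2: x_pred=-2.1220  r=6.8520  x^+=-0.0870  v^+=0.8829  a^+=0.3470
step 3: x_pred=1.3142  r=1.6858  x^+=1.8148  v^+=1.6953  a^+=0.6251
step 4: x_pred=4.4719  r=-0.5519  x^+=4.3080  v^+=2.3674  a^+=0.5340
step 5: x_pred=7.7453  r=-2.5753  x^+=6.9805  v^+=2.4779  a^+=0.1093
step 6: x_pred=10.2155  r=-7.6755  x^+=7.9359  v^+=0.9245  a^+=-1.1565
step 7: x_pred=8.1773  r=-8.8273  x^+=5.5556  v^+=-2.4905  a^+=-2.6123
step 8: x_pred=0.2859  r=4.6241  x^+=1.6593  v^+=-4.7887  a^+=-1.8497

v_post = -4.7887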